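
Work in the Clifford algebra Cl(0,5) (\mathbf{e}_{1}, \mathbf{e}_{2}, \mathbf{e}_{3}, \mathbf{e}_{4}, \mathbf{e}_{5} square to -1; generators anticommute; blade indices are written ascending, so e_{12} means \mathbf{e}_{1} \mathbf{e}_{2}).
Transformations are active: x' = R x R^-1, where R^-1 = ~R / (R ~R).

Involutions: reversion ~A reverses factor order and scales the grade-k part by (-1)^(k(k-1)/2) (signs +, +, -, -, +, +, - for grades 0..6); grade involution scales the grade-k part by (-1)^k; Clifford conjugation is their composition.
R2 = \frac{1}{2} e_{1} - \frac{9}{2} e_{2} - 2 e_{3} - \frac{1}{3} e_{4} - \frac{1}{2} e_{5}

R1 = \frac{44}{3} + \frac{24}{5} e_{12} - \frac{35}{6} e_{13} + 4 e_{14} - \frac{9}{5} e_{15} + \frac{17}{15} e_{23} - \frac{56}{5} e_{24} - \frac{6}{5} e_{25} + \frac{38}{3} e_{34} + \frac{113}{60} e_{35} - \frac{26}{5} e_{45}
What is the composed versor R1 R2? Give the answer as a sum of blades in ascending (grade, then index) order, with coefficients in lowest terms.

Distribute over the terms of R2 (each basis-blade product reordered to ascending indices, repeated generators contracted through their squares):
R1 (\frac{1}{2} e_{1}) = \frac{22}{3} e_{1} + \frac{12}{5} e_{2} - \frac{35}{12} e_{3} + 2 e_{4} - \frac{9}{10} e_{5} + \frac{17}{30} e_{123} - \frac{28}{5} e_{124} - \frac{3}{5} e_{125} + \frac{19}{3} e_{134} + \frac{113}{120} e_{135} - \frac{13}{5} e_{145}
R1 (-\frac{9}{2} e_{2}) = \frac{108}{5} e_{1} - 66 e_{2} - \frac{51}{10} e_{3} + \frac{252}{5} e_{4} + \frac{27}{5} e_{5} - \frac{105}{4} e_{123} + 18 e_{124} - \frac{81}{10} e_{125} - 57 e_{234} - \frac{339}{40} e_{235} + \frac{117}{5} e_{245}
R1 (-2 e_{3}) = -\frac{35}{3} e_{1} + \frac{34}{15} e_{2} - \frac{88}{3} e_{3} - \frac{76}{3} e_{4} - \frac{113}{30} e_{5} - \frac{48}{5} e_{123} + 8 e_{134} - \frac{18}{5} e_{135} - \frac{112}{5} e_{234} - \frac{12}{5} e_{235} + \frac{52}{5} e_{345}
R1 (-\frac{1}{3} e_{4}) = \frac{4}{3} e_{1} - \frac{56}{15} e_{2} + \frac{38}{9} e_{3} - \frac{44}{9} e_{4} + \frac{26}{15} e_{5} - \frac{8}{5} e_{124} + \frac{35}{18} e_{134} - \frac{3}{5} e_{145} - \frac{17}{45} e_{234} - \frac{2}{5} e_{245} + \frac{113}{180} e_{345}
R1 (-\frac{1}{2} e_{5}) = -\frac{9}{10} e_{1} - \frac{3}{5} e_{2} + \frac{113}{120} e_{3} - \frac{13}{5} e_{4} - \frac{22}{3} e_{5} - \frac{12}{5} e_{125} + \frac{35}{12} e_{135} - 2 e_{145} - \frac{17}{30} e_{235} + \frac{28}{5} e_{245} - \frac{19}{3} e_{345}
Summing the partial products and collecting blades:
Answer: \frac{177}{10} e_{1} - \frac{197}{3} e_{2} - \frac{11587}{360} e_{3} + \frac{881}{45} e_{4} - \frac{73}{15} e_{5} - \frac{2117}{60} e_{123} + \frac{54}{5} e_{124} - \frac{111}{10} e_{125} + \frac{293}{18} e_{134} + \frac{31}{120} e_{135} - \frac{26}{5} e_{145} - \frac{718}{9} e_{234} - \frac{1373}{120} e_{235} + \frac{143}{5} e_{245} + \frac{169}{36} e_{345}


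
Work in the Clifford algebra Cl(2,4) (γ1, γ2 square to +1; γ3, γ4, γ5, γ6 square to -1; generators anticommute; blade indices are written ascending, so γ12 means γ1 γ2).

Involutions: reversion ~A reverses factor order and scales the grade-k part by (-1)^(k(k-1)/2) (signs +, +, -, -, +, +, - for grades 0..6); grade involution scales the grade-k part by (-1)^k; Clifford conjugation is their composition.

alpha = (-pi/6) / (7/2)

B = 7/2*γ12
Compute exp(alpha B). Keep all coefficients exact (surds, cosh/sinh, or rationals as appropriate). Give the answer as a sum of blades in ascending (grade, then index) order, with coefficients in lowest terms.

B^2 = (7/2)^2*(γ12)^2 = 49/4*(-1) = -49/4 (a basis 2-blade squares to minus the product of its generators' squares).
B^2 = -49/4 — B^2 < 0, so the exponential closes trigonometrically: l = 7/2, alpha*l = -pi/6, so exp(alpha B) = cos(-pi/6) + (sin(-pi/6)/(7/2))*B = sqrt(3)/2 + (-1/7)*B.
Answer: sqrt(3)/2 - 1/2*γ12


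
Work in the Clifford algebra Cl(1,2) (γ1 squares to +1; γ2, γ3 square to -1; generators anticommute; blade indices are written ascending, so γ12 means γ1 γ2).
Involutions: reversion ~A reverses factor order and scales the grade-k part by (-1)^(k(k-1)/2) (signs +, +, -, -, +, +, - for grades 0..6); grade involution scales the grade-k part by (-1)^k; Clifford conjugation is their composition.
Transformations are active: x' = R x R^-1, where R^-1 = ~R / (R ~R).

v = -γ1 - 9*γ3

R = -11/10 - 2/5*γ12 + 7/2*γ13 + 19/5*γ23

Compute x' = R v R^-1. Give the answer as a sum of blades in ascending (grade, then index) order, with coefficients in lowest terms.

~R = -11/10 + 2/5*γ12 - 7/2*γ13 - 19/5*γ23, and R ~R = 81/25, so R^-1 = ~R / (81/25).
R v = 163/5*γ1 + 169/5*γ2 + 67/5*γ3 - 1/5*γ123
Answer: -1750/81*γ1 - 1894/81*γ2 - 4/27*γ3


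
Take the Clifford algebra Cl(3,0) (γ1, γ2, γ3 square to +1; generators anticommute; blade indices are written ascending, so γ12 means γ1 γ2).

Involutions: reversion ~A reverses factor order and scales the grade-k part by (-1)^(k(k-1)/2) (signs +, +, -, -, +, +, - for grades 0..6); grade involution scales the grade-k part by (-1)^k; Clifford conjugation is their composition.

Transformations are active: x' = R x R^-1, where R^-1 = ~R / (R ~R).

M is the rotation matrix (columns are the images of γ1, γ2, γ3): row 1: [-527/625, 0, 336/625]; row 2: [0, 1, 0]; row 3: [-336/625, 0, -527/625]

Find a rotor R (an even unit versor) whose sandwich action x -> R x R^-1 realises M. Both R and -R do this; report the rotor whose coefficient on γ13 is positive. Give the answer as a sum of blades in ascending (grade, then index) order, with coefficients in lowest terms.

Method: write R = a + b12*γ12 + b13*γ13 + b23*γ23 with a^2 + b12^2 + b13^2 + b23^2 = 1 (so R^-1 = ~R). Expanding the columns R e_j ~R gives tr M = 4a^2 - 1 and, from the antisymmetric part, M21 - M12 = -4a*b12, M13 - M31 = 4a*b13, M32 - M23 = -4a*b23.
Here tr M = -429/625, so a^2 = (1 + tr M)/4 = 49/625 and a = ±7/25. Taking a = 7/25: M21 - M12 = 0, M13 - M31 = 672/625, M32 - M23 = 0, giving b12 = 0, b13 = 24/25, b23 = 0, i.e. R = 7/25 + 24/25*γ13.
Its γ13 coefficient is already positive.
Answer: 7/25 + 24/25*γ13. Uniqueness: Spin(3) -> SO(3) maps R and -R to the same rotation of trace -429/625; fixing the sign of the γ13 coefficient removes the ambiguity.


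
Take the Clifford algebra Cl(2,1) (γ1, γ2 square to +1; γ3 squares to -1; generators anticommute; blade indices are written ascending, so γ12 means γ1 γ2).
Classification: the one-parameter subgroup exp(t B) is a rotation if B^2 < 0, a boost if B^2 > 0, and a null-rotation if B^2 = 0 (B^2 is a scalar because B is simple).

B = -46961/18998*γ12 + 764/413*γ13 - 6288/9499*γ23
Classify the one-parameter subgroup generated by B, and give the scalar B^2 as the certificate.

B^2 term by term: the squares give (-46961/18998)^2*(γ12)^2 + (764/413)^2*(γ13)^2 + (-6288/9499)^2*(γ23)^2 = 2205335521/360924004*(-1) + 583696/170569*(+1) + 39538944/90231001*(+1) = -9/4 (each basis 2-blade squares to minus the product of its generators' squares); cross terms between blades sharing an index anticommute and cancel. So B^2 = -9/4.
Answer: rotation, certificate B^2 = -9/4. The invariant at work: B^2 = -9/4 is unchanged by conjugation, hence its sign classifies the subgroup whatever basis B is written in.


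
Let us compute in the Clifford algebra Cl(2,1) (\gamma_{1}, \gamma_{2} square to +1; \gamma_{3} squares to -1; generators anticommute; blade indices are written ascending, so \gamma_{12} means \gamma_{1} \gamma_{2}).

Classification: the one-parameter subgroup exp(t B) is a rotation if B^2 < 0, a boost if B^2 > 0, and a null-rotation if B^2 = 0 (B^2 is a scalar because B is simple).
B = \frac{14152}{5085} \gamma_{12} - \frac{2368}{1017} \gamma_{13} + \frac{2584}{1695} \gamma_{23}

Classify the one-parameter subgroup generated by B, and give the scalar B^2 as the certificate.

B^2 term by term: the squares give (\frac{14152}{5085})^2*(\gamma_{12})^2 + (-\frac{2368}{1017})^2*(\gamma_{13})^2 + (\frac{2584}{1695})^2*(\gamma_{23})^2 = \frac{200279104}{25857225}*(-1) + \frac{5607424}{1034289}*(+1) + \frac{6677056}{2873025}*(+1) = 0 (each basis 2-blade squares to minus the product of its generators' squares); cross terms between blades sharing an index anticommute and cancel. So B^2 = 0.
Answer: null-rotation, certificate B^2 = 0. Because 0 is invariant under every versor sandwich, the classification follows from its sign alone.


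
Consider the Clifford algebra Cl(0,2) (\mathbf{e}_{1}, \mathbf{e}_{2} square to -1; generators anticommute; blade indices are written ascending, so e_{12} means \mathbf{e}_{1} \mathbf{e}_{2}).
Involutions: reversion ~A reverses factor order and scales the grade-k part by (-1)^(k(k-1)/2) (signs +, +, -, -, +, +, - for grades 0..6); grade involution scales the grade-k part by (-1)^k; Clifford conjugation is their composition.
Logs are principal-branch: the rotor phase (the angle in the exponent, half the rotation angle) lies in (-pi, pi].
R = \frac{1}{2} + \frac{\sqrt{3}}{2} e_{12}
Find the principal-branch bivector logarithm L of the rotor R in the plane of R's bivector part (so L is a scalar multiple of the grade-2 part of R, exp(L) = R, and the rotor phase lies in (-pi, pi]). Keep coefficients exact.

The scalar part of R is \frac{1}{2}, which pins the rotor phase on the principal branch; dividing the bivector part by the sine of that phase recovers the unit plane, and L is the phase times that plane.
Concretely: cos(phase) = \frac{1}{2} gives phase = ±\frac{\pi}{3}, and since phase/sin(phase) is even the sign is immaterial: L = (phase/sin(phase)) * <R>_2 = (\frac{2 \sqrt{3} \pi}{9}) * <R>_2.
Answer: \frac{\pi}{3} e_{12}


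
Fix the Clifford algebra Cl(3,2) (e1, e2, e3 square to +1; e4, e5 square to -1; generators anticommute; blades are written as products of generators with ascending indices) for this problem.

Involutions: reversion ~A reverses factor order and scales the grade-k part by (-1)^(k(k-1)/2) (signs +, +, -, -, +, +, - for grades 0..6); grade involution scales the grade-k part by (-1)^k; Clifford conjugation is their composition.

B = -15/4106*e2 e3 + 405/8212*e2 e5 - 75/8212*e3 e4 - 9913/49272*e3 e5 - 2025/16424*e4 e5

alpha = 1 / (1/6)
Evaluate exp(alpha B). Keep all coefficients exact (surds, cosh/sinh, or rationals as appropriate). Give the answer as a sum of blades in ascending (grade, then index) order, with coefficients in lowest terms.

B^2 term by term: the squares give (-15/4106)^2*(e2 e3)^2 + (405/8212)^2*(e2 e5)^2 + (-75/8212)^2*(e3 e4)^2 + (-9913/49272)^2*(e3 e5)^2 + (-2025/16424)^2*(e4 e5)^2 = 225/16859236*(-1) + 164025/67436944*(+1) + 5625/67436944*(+1) + 98267569/2427729984*(+1) + 4100625/269747776*(-1) = 1/36 (each basis 2-blade squares to minus the product of its generators' squares); cross terms between blades sharing an index anticommute and cancel; the commuting (index-disjoint) pairs give grade-4 terms 2*c*c'*(blade product), which cancel blade by blade — e2 e3 e4 e5: 30375/33718472 - 30375/33718472 = 0 — confirming B is simple. So B^2 = 1/36.
B^2 = 1/36 — hyperbolic case — the even/odd split gives cosh and sinh: l = 1/6, alpha*l = 1, so exp(alpha B) = cosh(1) + (sinh(1)/(1/6))*B = cosh(1) + (6*sinh(1))*B.
Answer: cosh(1) - 45*sinh(1)/2053*e2 e3 + 1215*sinh(1)/4106*e2 e5 - 225*sinh(1)/4106*e3 e4 - 9913*sinh(1)/8212*e3 e5 - 6075*sinh(1)/8212*e4 e5


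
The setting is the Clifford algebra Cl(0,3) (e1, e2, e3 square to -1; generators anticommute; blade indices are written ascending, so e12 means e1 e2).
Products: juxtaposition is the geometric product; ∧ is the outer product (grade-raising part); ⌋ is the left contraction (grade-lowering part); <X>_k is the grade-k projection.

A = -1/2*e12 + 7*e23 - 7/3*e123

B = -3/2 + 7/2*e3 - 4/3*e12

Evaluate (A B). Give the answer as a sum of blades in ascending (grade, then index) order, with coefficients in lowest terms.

step 1: -2/3 - 49/2*e2 - 28/9*e3 + 107/12*e12 - 28/3*e13 - 21/2*e23 + 7/4*e123
Answer: -2/3 - 49/2*e2 - 28/9*e3 + 107/12*e12 - 28/3*e13 - 21/2*e23 + 7/4*e123


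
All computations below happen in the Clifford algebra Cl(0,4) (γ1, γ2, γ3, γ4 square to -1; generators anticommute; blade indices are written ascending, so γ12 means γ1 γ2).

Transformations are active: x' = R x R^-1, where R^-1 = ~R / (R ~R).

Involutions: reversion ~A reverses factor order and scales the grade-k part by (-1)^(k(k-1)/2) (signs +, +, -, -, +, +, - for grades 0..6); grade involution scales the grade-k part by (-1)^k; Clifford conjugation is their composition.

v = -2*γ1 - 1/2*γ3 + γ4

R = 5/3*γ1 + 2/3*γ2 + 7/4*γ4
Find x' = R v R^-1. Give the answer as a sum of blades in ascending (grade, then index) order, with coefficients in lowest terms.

~R = 5/3*γ1 + 2/3*γ2 + 7/4*γ4, and R ~R = -905/144, so R^-1 = ~R / (-905/144).
R v = 19/12 + 4/3*γ12 - 5/6*γ13 + 31/6*γ14 - 1/3*γ23 + 2/3*γ24 + 7/8*γ34
Answer: 210/181*γ1 - 304/905*γ2 + 1/2*γ3 - 1703/905*γ4


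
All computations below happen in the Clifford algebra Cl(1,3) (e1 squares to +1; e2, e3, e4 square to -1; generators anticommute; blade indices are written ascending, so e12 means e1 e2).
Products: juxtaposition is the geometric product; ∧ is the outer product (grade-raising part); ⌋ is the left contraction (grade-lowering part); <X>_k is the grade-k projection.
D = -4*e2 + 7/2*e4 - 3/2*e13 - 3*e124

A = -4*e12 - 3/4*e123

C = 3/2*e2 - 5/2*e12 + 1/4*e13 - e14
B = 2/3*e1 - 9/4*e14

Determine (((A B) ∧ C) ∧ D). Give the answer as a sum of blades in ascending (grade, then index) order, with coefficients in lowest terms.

step 1: 8/3*e2 - 1/2*e23 - 9*e24 + 27/16*e234
step 2: -2/3*e123 + 8/3*e124 + 11/4*e1234
step 3: -7/3*e1234
Answer: -7/3*e1234


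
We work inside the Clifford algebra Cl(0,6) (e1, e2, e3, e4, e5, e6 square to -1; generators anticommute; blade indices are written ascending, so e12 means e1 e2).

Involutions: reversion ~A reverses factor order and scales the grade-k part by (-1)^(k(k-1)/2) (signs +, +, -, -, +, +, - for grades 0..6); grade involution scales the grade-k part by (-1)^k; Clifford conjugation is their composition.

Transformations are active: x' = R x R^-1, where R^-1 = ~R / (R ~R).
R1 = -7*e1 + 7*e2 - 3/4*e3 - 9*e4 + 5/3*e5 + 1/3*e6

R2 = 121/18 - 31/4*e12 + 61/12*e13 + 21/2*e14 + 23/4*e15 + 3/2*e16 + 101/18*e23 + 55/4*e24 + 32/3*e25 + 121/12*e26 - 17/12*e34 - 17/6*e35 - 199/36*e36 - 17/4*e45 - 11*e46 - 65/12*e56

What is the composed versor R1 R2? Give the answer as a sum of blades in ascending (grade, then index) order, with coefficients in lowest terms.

Distribute over the terms of R1 (each basis-blade product reordered to ascending indices, repeated generators contracted through their squares):
(-7*e1) R2 = -847/18*e1 - 217/4*e2 + 427/12*e3 + 147/2*e4 + 161/4*e5 + 21/2*e6 - 707/18*e123 - 385/4*e124 - 224/3*e125 - 847/12*e126 + 119/12*e134 + 119/6*e135 + 1393/36*e136 + 119/4*e145 + 77*e146 + 455/12*e156
(7*e2) R2 = -217/4*e1 + 847/18*e2 - 707/18*e3 - 385/4*e4 - 224/3*e5 - 847/12*e6 - 427/12*e123 - 147/2*e124 - 161/4*e125 - 21/2*e126 - 119/12*e234 - 119/6*e235 - 1393/36*e236 - 119/4*e245 - 77*e246 - 455/12*e256
(-3/4*e3) R2 = -61/16*e1 - 101/24*e2 - 121/24*e3 - 17/16*e4 - 17/8*e5 - 199/48*e6 + 93/16*e123 + 63/8*e134 + 69/16*e135 + 9/8*e136 + 165/16*e234 + 8*e235 + 121/16*e236 + 51/16*e345 + 33/4*e346 + 65/16*e356
(-9*e4) R2 = -189/2*e1 - 495/4*e2 + 51/4*e3 - 121/2*e4 - 153/4*e5 - 99*e6 + 279/4*e124 - 183/4*e134 + 207/4*e145 + 27/2*e146 - 101/2*e234 + 96*e245 + 363/4*e246 - 51/2*e345 - 199/4*e346 + 195/4*e456
(5/3*e5) R2 = 115/12*e1 + 160/9*e2 - 85/18*e3 - 85/12*e4 + 605/54*e5 + 325/36*e6 - 155/12*e125 + 305/36*e135 + 35/2*e145 - 5/2*e156 + 505/54*e235 + 275/12*e245 - 605/36*e256 - 85/36*e345 + 995/108*e356 + 55/3*e456
(1/3*e6) R2 = 1/2*e1 + 121/36*e2 - 199/108*e3 - 11/3*e4 - 65/36*e5 + 121/54*e6 - 31/12*e126 + 61/36*e136 + 7/2*e146 + 23/12*e156 + 101/54*e236 + 55/12*e246 + 32/9*e256 - 17/36*e346 - 17/18*e356 - 17/12*e456
Summing the partial products and collecting blades:
Answer: -27293/144*e1 - 8209/72*e2 - 551/216*e3 - 1521/16*e4 - 14125/216*e5 - 65647/432*e6 - 9943/144*e123 - 100*e124 - 767/6*e125 - 251/3*e126 - 671/24*e134 + 4697/144*e135 + 2989/72*e136 + 99*e145 + 94*e146 + 112/3*e156 - 2405/48*e234 - 67/27*e235 - 12641/432*e236 + 535/6*e245 + 55/3*e246 - 307/6*e256 - 3553/144*e345 - 1511/36*e346 + 5327/432*e356 + 197/3*e456


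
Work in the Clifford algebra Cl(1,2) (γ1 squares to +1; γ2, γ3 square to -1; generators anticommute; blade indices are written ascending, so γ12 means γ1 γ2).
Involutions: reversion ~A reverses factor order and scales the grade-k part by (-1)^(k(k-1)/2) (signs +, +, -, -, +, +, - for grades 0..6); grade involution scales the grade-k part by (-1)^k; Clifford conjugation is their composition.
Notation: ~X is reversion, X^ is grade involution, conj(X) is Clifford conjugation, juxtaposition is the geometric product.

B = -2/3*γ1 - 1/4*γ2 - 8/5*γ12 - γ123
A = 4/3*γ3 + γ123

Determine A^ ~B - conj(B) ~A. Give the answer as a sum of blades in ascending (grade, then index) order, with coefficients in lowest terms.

first term: 1 - 8/5*γ3 + 4/3*γ12 - 23/36*γ13 + 1/3*γ23 - 32/15*γ123
second term: -1 - 8/5*γ3 + 4/3*γ12 + 23/36*γ13 - 1/3*γ23 + 32/15*γ123
Answer: 2 - 23/18*γ13 + 2/3*γ23 - 64/15*γ123


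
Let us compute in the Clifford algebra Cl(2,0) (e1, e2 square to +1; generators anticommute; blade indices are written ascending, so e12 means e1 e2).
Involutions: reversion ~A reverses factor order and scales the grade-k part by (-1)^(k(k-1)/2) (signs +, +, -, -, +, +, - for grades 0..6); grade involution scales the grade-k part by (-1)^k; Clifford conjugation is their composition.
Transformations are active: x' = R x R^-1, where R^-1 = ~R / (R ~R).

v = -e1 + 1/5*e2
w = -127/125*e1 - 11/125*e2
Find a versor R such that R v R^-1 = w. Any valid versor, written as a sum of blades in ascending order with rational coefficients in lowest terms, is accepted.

Take R = v + w = -252/125*e1 + 14/125*e2. Because q(v) = q(w) = 26/25, conjugation by R sends v exactly to w.
Answer: -252/125*e1 + 14/125*e2


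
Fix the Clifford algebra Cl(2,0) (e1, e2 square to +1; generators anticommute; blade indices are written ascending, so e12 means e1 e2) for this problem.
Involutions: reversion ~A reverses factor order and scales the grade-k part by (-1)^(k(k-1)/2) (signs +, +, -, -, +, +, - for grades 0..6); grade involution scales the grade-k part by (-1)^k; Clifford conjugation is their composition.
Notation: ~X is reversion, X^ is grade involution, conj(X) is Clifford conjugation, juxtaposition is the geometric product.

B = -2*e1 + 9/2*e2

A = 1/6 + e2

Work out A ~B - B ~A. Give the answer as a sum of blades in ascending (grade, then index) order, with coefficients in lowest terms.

first term: 9/2 - 1/3*e1 + 3/4*e2 + 2*e12
second term: 9/2 - 1/3*e1 + 3/4*e2 - 2*e12
Answer: 4*e12


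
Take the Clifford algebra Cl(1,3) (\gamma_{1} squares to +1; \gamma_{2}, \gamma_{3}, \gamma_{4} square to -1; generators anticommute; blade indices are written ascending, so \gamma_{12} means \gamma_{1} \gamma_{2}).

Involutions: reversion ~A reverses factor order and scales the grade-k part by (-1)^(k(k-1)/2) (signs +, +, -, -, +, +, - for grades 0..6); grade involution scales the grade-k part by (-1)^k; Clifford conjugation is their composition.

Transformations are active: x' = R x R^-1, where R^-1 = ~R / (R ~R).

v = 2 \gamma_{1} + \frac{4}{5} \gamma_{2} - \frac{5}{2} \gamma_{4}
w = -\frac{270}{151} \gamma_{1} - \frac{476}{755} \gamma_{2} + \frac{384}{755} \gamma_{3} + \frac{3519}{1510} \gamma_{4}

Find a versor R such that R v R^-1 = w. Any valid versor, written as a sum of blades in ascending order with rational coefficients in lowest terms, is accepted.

Equal squares first: v^2 = w^2 = -\frac{289}{100}. Then v + w = \frac{32}{151} \gamma_{1} + \frac{128}{755} \gamma_{2} + \frac{384}{755} \gamma_{3} - \frac{128}{755} \gamma_{4} is a versor taking v to w, provided it is invertible.
Answer: \frac{32}{151} \gamma_{1} + \frac{128}{755} \gamma_{2} + \frac{384}{755} \gamma_{3} - \frac{128}{755} \gamma_{4}


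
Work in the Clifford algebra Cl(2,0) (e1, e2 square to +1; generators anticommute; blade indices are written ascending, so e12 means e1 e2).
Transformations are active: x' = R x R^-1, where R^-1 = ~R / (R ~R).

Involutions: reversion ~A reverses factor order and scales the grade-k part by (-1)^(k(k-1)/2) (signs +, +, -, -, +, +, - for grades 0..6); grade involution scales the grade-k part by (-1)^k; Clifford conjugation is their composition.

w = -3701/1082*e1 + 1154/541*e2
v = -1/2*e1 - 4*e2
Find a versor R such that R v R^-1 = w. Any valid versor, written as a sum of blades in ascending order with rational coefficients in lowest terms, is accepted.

R = v + w = -2121/541*e1 - 1010/541*e2 works: the equal norms (65/4) guarantee its sandwich swaps v into w.
Answer: -2121/541*e1 - 1010/541*e2


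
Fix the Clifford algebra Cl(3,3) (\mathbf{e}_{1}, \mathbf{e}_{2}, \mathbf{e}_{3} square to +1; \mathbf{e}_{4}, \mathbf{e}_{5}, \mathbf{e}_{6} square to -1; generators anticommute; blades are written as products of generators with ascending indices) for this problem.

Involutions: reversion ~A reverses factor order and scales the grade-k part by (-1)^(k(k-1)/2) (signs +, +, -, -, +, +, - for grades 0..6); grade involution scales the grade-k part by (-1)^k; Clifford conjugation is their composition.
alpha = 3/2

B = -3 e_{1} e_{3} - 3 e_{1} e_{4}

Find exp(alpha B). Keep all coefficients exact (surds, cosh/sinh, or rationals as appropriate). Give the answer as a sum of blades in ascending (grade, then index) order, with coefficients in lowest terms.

B^2 term by term: the squares give (-3)^2*(e_{1} e_{3})^2 + (-3)^2*(e_{1} e_{4})^2 = 9*(-1) + 9*(+1) = 0 (each basis 2-blade squares to minus the product of its generators' squares); cross terms between blades sharing an index anticommute and cancel. So B^2 = 0.
B^2 = 0, and the exponential is exactly linear here: exp(alpha B) = 1 + alpha B (parabolic case).
Answer: 1 - \frac{9}{2} e_{1} e_{3} - \frac{9}{2} e_{1} e_{4}


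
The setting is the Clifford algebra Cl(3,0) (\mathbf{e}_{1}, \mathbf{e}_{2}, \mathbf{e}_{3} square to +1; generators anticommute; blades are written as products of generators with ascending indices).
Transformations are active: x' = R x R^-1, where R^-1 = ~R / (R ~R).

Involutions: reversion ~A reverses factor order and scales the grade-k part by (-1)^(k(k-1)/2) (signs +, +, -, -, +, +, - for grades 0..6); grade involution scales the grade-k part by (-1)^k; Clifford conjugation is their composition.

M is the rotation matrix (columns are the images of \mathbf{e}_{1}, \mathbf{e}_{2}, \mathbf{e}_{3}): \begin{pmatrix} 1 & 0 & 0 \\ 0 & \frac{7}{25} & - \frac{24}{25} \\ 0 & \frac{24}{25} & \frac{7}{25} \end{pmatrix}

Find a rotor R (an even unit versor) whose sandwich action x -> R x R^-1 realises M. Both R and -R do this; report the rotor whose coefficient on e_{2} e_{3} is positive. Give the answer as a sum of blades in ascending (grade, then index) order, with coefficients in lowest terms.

Method: write R = a + b12*e_{1} e_{2} + b13*e_{1} e_{3} + b23*e_{2} e_{3} with a^2 + b12^2 + b13^2 + b23^2 = 1 (so R^-1 = ~R). Expanding the columns R e_j ~R gives tr M = 4a^2 - 1 and, from the antisymmetric part, M21 - M12 = -4a*b12, M13 - M31 = 4a*b13, M32 - M23 = -4a*b23.
Here tr M = \frac{39}{25}, so a^2 = (1 + tr M)/4 = \frac{16}{25} and a = ±\frac{4}{5}. Taking a = \frac{4}{5}: M21 - M12 = 0, M13 - M31 = 0, M32 - M23 = \frac{48}{25}, giving b12 = 0, b13 = 0, b23 = -\frac{3}{5}, i.e. R = \frac{4}{5} - \frac{3}{5} e_{2} e_{3}.
Its e_{2} e_{3} coefficient is negative, so report the other preimage -R.
Answer: -\frac{4}{5} + \frac{3}{5} e_{2} e_{3}. Uniqueness: Spin(3) -> SO(3) maps R and -R to the same rotation of trace \frac{39}{25}; fixing the sign of the e_{2} e_{3} coefficient removes the ambiguity.


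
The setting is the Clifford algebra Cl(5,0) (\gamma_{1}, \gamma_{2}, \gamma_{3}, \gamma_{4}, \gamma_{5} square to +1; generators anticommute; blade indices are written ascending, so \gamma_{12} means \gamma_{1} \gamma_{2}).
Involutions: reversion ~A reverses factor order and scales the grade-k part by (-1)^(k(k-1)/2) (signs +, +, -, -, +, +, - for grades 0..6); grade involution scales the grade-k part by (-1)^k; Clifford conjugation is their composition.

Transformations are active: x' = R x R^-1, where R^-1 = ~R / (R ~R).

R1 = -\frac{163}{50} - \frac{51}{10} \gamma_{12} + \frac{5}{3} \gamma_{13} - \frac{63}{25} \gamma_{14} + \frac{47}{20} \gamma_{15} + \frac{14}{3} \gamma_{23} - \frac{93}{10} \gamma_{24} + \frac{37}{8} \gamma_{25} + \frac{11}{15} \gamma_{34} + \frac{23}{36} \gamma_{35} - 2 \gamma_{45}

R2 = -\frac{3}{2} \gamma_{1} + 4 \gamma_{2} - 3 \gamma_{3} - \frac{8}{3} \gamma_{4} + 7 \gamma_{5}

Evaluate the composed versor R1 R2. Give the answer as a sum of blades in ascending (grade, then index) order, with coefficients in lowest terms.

Distribute over the terms of R2 (each basis-blade product reordered to ascending indices, repeated generators contracted through their squares):
R1 (-\frac{3}{2} \gamma_{1}) = \frac{489}{100} \gamma_{1} - \frac{153}{20} \gamma_{2} + \frac{5}{2} \gamma_{3} - \frac{189}{50} \gamma_{4} + \frac{141}{40} \gamma_{5} - 7 \gamma_{123} + \frac{279}{20} \gamma_{124} - \frac{111}{16} \gamma_{125} - \frac{11}{10} \gamma_{134} - \frac{23}{24} \gamma_{135} + 3 \gamma_{145}
R1 (4 \gamma_{2}) = -\frac{102}{5} \gamma_{1} - \frac{326}{25} \gamma_{2} - \frac{56}{3} \gamma_{3} + \frac{186}{5} \gamma_{4} - \frac{37}{2} \gamma_{5} - \frac{20}{3} \gamma_{123} + \frac{252}{25} \gamma_{124} - \frac{47}{5} \gamma_{125} + \frac{44}{15} \gamma_{234} + \frac{23}{9} \gamma_{235} - 8 \gamma_{245}
R1 (-3 \gamma_{3}) = -5 \gamma_{1} - 14 \gamma_{2} + \frac{489}{50} \gamma_{3} + \frac{11}{5} \gamma_{4} + \frac{23}{12} \gamma_{5} + \frac{153}{10} \gamma_{123} - \frac{189}{25} \gamma_{134} + \frac{141}{20} \gamma_{135} - \frac{279}{10} \gamma_{234} + \frac{111}{8} \gamma_{235} + 6 \gamma_{345}
R1 (-\frac{8}{3} \gamma_{4}) = \frac{168}{25} \gamma_{1} + \frac{124}{5} \gamma_{2} - \frac{88}{45} \gamma_{3} + \frac{652}{75} \gamma_{4} - \frac{16}{3} \gamma_{5} + \frac{68}{5} \gamma_{124} - \frac{40}{9} \gamma_{134} + \frac{94}{15} \gamma_{145} - \frac{112}{9} \gamma_{234} + \frac{37}{3} \gamma_{245} + \frac{46}{27} \gamma_{345}
R1 (7 \gamma_{5}) = \frac{329}{20} \gamma_{1} + \frac{259}{8} \gamma_{2} + \frac{161}{36} \gamma_{3} - 14 \gamma_{4} - \frac{1141}{50} \gamma_{5} - \frac{357}{10} \gamma_{125} + \frac{35}{3} \gamma_{135} - \frac{441}{25} \gamma_{145} + \frac{98}{3} \gamma_{235} - \frac{651}{10} \gamma_{245} + \frac{77}{15} \gamma_{345}
Summing the partial products and collecting blades:
Answer: \frac{133}{50} \gamma_{1} + \frac{4497}{200} \gamma_{2} - \frac{387}{100} \gamma_{3} + \frac{4547}{150} \gamma_{4} - \frac{24727}{600} \gamma_{5} + \frac{49}{30} \gamma_{123} + \frac{3763}{100} \gamma_{124} - \frac{4163}{80} \gamma_{125} - \frac{5897}{450} \gamma_{134} + \frac{2131}{120} \gamma_{135} - \frac{628}{75} \gamma_{145} - \frac{3367}{90} \gamma_{234} + \frac{3535}{72} \gamma_{235} - \frac{1823}{30} \gamma_{245} + \frac{1733}{135} \gamma_{345}


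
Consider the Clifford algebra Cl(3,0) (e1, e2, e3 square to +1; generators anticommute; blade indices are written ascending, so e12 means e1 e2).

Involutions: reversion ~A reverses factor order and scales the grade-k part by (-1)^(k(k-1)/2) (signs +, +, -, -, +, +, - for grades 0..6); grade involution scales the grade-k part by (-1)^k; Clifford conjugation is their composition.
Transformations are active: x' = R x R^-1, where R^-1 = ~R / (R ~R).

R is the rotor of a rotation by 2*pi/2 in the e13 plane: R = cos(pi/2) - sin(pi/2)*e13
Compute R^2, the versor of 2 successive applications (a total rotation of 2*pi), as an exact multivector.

Half-angle bookkeeping: 2 applications in e13 add up to rotor phase 2*pi/2 = pi, so R^2 = cos(pi) - sin(pi)*e13.
cos(pi) = -1 and sin(pi) = 0, so R^2 = -1. The total rotation 2*pi is 1 full turn, so every vector returns to itself, yet the rotor is -1, on the OTHER sheet of the double cover (an odd number of 2*pi turns).
Answer: -1


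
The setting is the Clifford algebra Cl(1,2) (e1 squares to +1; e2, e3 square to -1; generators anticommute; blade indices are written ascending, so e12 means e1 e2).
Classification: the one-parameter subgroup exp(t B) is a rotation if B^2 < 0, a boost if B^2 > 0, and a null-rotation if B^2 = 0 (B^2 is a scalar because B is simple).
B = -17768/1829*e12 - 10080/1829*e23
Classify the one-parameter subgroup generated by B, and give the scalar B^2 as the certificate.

B^2 term by term: the squares give (-17768/1829)^2*(e12)^2 + (-10080/1829)^2*(e23)^2 = 315701824/3345241*(+1) + 101606400/3345241*(-1) = 64 (each basis 2-blade squares to minus the product of its generators' squares); cross terms between blades sharing an index anticommute and cancel. So B^2 = 64.
Answer: boost, certificate B^2 = 64. No conjugation can change B^2 = 64; the sign gives the class.


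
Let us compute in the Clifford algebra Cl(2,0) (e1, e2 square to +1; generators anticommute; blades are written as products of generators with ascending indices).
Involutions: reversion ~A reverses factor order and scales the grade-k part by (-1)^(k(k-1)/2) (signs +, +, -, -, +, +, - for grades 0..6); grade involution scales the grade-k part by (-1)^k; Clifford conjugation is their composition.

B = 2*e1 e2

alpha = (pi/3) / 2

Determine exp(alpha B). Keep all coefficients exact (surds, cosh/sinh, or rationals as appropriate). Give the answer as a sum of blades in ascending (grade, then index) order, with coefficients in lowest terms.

B^2 = (2)^2*(e1 e2)^2 = 4*(-1) = -4 (a basis 2-blade squares to minus the product of its generators' squares).
B^2 = -4 — the negative square puts this in the circular regime; l = 2, alpha*l = pi/3, so exp(alpha B) = cos(pi/3) + (sin(pi/3)/2)*B = 1/2 + (sqrt(3)/4)*B.
Answer: 1/2 + sqrt(3)/2*e1 e2


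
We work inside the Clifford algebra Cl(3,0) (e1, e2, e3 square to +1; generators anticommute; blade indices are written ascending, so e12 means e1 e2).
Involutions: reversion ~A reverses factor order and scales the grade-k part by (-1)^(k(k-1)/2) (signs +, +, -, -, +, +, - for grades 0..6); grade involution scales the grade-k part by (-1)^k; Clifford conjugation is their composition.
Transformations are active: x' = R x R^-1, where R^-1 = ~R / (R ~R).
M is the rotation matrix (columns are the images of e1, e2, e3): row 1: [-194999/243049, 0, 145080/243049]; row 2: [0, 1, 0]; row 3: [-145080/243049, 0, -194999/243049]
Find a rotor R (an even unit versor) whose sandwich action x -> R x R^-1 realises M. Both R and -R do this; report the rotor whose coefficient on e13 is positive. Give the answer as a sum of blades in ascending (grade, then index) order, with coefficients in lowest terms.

Method: write R = a + b12*e12 + b13*e13 + b23*e23 with a^2 + b12^2 + b13^2 + b23^2 = 1 (so R^-1 = ~R). Expanding the columns R e_j ~R gives tr M = 4a^2 - 1 and, from the antisymmetric part, M21 - M12 = -4a*b12, M13 - M31 = 4a*b13, M32 - M23 = -4a*b23.
Here tr M = -146949/243049, so a^2 = (1 + tr M)/4 = 24025/243049 and a = ±155/493. Taking a = 155/493: M21 - M12 = 0, M13 - M31 = 290160/243049, M32 - M23 = 0, giving b12 = 0, b13 = 468/493, b23 = 0, i.e. R = 155/493 + 468/493*e13.
Its e13 coefficient is already positive.
Answer: 155/493 + 468/493*e13. Key observation: the double cover Spin(3) -> SO(3) sends R and -R to the same matrix (trace -146949/243049 here), so the stated sign of the e13 coefficient is what selects one sheet.


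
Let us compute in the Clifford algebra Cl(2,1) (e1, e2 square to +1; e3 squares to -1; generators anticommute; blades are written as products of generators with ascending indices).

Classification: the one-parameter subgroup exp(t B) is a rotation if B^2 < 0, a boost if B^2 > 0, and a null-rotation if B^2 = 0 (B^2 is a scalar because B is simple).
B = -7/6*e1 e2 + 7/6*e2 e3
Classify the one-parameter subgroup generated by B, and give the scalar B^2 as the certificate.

B^2 term by term: the squares give (-7/6)^2*(e1 e2)^2 + (7/6)^2*(e2 e3)^2 = 49/36*(-1) + 49/36*(+1) = 0 (each basis 2-blade squares to minus the product of its generators' squares); cross terms between blades sharing an index anticommute and cancel. So B^2 = 0.
Answer: null-rotation, certificate B^2 = 0. The class reads off the invariant scalar 0 directly.


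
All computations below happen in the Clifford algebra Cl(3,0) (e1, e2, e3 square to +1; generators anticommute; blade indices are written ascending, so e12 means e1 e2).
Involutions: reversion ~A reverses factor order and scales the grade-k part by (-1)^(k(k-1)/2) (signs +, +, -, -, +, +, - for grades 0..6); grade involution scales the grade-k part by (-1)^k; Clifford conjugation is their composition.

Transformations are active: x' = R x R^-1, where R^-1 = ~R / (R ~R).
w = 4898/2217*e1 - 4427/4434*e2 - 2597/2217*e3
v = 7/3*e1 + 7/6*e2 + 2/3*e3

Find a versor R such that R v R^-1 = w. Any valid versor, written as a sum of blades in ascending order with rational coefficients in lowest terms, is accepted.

Take R = v + w = 3357/739*e1 + 373/2217*e2 - 373/739*e3. Because q(v) = q(w) = 29/4, conjugation by R sends v exactly to w.
Answer: 3357/739*e1 + 373/2217*e2 - 373/739*e3


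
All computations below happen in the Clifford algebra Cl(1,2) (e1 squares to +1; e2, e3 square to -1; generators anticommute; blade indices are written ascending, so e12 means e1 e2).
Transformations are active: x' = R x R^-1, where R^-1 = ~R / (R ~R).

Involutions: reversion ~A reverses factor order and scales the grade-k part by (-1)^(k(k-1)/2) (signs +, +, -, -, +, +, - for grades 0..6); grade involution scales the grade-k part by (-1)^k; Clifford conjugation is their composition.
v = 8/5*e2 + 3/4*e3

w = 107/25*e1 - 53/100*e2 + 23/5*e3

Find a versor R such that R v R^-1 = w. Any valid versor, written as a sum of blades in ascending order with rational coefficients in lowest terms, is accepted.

R = v + w = 107/25*e1 + 107/100*e2 + 107/20*e3 works: the equal norms (-1249/400) guarantee its sandwich swaps v into w.
Answer: 107/25*e1 + 107/100*e2 + 107/20*e3


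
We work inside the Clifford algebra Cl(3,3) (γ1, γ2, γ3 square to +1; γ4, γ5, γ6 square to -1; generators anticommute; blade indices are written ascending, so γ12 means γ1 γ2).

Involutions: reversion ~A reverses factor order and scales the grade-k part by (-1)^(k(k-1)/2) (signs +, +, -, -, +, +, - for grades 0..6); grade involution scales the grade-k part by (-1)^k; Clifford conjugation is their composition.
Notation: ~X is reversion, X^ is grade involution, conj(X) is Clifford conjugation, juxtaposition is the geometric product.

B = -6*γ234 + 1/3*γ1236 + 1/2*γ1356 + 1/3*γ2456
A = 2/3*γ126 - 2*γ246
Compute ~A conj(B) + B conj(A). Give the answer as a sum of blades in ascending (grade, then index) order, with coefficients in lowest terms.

first term: 2/9*γ3 + 2/3*γ5 - 12*γ36 + 2/3*γ134 - 2/9*γ145 + 1/3*γ235 - 4*γ1346 - γ12345
second term: 2/9*γ3 + 2/3*γ5 - 12*γ36 - 2/3*γ134 + 2/9*γ145 - 1/3*γ235 + 4*γ1346 - γ12345
Answer: 4/9*γ3 + 4/3*γ5 - 24*γ36 - 2*γ12345


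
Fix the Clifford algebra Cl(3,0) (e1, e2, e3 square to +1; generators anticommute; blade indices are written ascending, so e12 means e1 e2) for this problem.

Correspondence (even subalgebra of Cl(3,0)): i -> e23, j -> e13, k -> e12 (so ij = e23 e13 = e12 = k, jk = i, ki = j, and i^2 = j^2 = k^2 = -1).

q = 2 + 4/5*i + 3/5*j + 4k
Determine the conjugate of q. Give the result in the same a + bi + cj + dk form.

In blades: q = 2 + 4*e12 + 3/5*e13 + 4/5*e23.
Quaternion conjugation is reversion on the even subalgebra: the scalar is fixed and every grade-2 blade flips sign, giving 2 - 4*e12 - 3/5*e13 - 4/5*e23; translating back:
Answer: 2 - 4/5*i - 3/5*j - 4k


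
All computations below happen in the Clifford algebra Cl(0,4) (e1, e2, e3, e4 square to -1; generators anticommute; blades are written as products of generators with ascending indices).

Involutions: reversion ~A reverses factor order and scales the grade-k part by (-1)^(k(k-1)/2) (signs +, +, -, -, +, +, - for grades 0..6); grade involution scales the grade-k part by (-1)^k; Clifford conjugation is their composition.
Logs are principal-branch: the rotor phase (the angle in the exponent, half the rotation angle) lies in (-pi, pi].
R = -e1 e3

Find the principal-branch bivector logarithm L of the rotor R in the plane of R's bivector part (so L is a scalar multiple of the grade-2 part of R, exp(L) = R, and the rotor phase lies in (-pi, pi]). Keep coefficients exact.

The scalar part of R is 0, which pins the rotor phase on the principal branch; dividing the bivector part by the sine of that phase recovers the unit plane, and L is the phase times that plane.
Concretely: cos(phase) = 0 gives phase = ±pi/2, and since phase/sin(phase) is even the sign is immaterial: L = (phase/sin(phase)) * <R>_2 = (pi/2) * <R>_2.
Answer: -pi/2*e1 e3


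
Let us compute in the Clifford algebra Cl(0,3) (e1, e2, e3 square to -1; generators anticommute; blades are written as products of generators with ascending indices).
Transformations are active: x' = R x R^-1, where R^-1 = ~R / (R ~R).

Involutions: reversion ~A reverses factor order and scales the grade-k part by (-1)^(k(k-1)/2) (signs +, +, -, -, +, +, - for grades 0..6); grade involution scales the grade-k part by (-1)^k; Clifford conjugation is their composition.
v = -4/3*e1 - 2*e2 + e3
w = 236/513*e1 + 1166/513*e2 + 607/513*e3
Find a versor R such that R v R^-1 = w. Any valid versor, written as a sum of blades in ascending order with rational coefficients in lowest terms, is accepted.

Here q(v) = q(w) = -61/9; the classical choice R = v + w = -448/513*e1 + 140/513*e2 + 1120/513*e3 then realises v -> w under the sandwich.
Answer: -448/513*e1 + 140/513*e2 + 1120/513*e3


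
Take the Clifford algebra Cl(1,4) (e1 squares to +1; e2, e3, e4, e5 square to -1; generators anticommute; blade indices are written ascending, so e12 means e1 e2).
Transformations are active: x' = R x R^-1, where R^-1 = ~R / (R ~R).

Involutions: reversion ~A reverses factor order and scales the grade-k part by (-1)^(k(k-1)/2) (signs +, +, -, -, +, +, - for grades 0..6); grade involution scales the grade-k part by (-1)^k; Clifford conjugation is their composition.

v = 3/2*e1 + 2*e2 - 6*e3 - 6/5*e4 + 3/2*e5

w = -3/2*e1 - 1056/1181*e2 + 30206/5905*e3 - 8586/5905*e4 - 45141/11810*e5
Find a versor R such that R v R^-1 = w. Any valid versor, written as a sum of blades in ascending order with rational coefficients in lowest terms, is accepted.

Sketch: the shared square -1036/25 makes R = v + w = 1306/1181*e2 - 5224/5905*e3 - 15672/5905*e4 - 13713/5905*e5 the natural versor; its sandwich fixes that direction, negates (v - w)/2, and sends v to w.
Answer: 1306/1181*e2 - 5224/5905*e3 - 15672/5905*e4 - 13713/5905*e5


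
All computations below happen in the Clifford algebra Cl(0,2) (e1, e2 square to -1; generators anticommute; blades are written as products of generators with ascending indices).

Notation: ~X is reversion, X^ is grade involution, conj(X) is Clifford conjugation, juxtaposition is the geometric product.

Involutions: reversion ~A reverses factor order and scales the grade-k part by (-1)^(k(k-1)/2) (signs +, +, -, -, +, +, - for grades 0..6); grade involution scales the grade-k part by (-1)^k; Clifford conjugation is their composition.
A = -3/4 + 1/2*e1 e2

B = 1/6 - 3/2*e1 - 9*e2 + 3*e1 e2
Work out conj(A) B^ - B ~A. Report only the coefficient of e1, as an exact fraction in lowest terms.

first term: 11/8 + 27/8*e1 - 15/2*e2 - 7/3*e1 e2
second term: 11/8 + 45/8*e1 + 6*e2 - 7/3*e1 e2
Answer: -9/4


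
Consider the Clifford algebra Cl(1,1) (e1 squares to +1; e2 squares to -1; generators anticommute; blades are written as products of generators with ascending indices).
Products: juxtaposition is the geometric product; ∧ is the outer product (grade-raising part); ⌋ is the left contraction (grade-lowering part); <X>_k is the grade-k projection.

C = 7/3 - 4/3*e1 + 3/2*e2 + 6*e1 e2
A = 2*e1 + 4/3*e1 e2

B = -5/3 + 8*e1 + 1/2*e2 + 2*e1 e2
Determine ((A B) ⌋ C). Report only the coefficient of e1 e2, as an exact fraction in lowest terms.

step 1: 56/3 - 4*e1 - 20/3*e2 - 11/9*e1 e2
step 2: 464/9 - 584/9*e1 + 4*e2 + 112*e1 e2
Answer: 112
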